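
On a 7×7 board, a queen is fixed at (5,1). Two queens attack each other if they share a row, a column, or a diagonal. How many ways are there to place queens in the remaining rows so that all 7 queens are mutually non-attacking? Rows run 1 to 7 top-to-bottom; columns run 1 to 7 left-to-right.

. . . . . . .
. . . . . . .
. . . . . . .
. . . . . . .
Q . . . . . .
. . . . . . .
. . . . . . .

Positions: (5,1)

Branch on row 1: col 2 → 2; col 3 → 1; col 4 → 0; col 6 → 2; col 7 → 1.
Sum: 2 + 1 + 0 + 2 + 1 = 6.

6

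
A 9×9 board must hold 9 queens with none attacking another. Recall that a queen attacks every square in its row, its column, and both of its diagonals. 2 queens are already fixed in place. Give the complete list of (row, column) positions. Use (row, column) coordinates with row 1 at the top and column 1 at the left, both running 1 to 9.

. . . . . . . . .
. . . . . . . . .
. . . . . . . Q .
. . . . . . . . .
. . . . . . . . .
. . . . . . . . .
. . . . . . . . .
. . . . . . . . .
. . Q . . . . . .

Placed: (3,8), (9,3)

(1,5) (2,1) (3,8) (4,4) (5,2) (6,7) (7,9) (8,6) (9,3)

Row 1: attacked by (3,8)→{6,8}; (9,3)→{3}. Safe: 1, 2, 4, 5, 7, 9. Place at column 5.
Row 2: attacked by (1,5)→{4,5,6}; (3,8)→{7,8,9}; (9,3)→{3}. Safe: 1, 2. Place at column 1.
Row 4: attacked by (1,5)→{2,5,8}; (2,1)→{1,3}; (3,8)→{7,8,9}; (9,3)→{3,8}. Safe: 4, 6. Place at column 4.
Row 5: attacked by (1,5)→{1,5,9}; (2,1)→{1,4}; (3,8)→{6,8}; (4,4)→{3,4,5}; (9,3)→{3,7}. Safe: 2. Place at column 2.
Row 6: attacked by (1,5)→{5}; (2,1)→{1,5}; (3,8)→{5,8}; (4,4)→{2,4,6}; (5,2)→{1,2,3}; (9,3)→{3,6}. Safe: 7, 9. Place at column 7.
Row 7: attacked by (1,5)→{5}; (2,1)→{1,6}; (3,8)→{4,8}; (4,4)→{1,4,7}; (5,2)→{2,4}; (6,7)→{6,7,8}; (9,3)→{1,3,5}. Safe: 9. Place at column 9.
Row 8: attacked by (1,5)→{5}; (2,1)→{1,7}; (3,8)→{3,8}; (4,4)→{4,8}; (5,2)→{2,5}; (6,7)→{5,7,9}; (7,9)→{8,9}; (9,3)→{2,3,4}. Safe: 6. Place at column 6.
Columns [5, 1, 8, 4, 2, 7, 9, 6, 3], r−c [-4, 1, -5, 0, 3, -1, -2, 2, 6], r+c [6, 3, 11, 8, 7, 13, 16, 14, 12] are all distinct, so no two queens attack.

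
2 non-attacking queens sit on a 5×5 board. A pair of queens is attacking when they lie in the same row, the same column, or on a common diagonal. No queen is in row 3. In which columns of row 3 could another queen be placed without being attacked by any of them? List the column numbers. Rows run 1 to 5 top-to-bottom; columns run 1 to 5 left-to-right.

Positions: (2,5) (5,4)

columns 1, 3

(2,5) attacks row 3 at column 5 and diagonals 4.
(5,4) attacks row 3 at column 4 and diagonals 2.
Attacked columns: {2, 4, 5}. Safe: {1, 3}.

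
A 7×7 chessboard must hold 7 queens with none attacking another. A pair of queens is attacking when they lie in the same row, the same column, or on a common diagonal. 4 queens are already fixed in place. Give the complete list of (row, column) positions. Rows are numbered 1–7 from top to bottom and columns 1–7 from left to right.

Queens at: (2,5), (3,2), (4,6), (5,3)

(1,1) (2,5) (3,2) (4,6) (5,3) (6,7) (7,4)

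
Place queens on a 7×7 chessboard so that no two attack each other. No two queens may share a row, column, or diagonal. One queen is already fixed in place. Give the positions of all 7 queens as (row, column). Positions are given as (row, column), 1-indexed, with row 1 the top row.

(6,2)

Row 1: attacked by (6,2)→{2,7}. Safe: 1, 3, 4, 5, 6. Place at column 6.
Row 2: attacked by (1,6)→{5,6,7}; (6,2)→{2,6}. Safe: 1, 3, 4. Place at column 1.
Row 3: attacked by (1,6)→{4,6}; (2,1)→{1,2}; (6,2)→{2,5}. Safe: 3, 7. Place at column 3.
Row 4: attacked by (1,6)→{3,6}; (2,1)→{1,3}; (3,3)→{2,3,4}; (6,2)→{2,4}. Safe: 5, 7. Place at column 5.
Row 5: attacked by (1,6)→{2,6}; (2,1)→{1,4}; (3,3)→{1,3,5}; (4,5)→{4,5,6}; (6,2)→{1,2,3}. Safe: 7. Place at column 7.
Row 7: attacked by (1,6)→{6}; (2,1)→{1,6}; (3,3)→{3,7}; (4,5)→{2,5}; (5,7)→{5,7}; (6,2)→{1,2,3}. Safe: 4. Place at column 4.
Columns [6, 1, 3, 5, 7, 2, 4], r−c [-5, 1, 0, -1, -2, 4, 3], r+c [7, 3, 6, 9, 12, 8, 11] are all distinct, so no two queens attack.

(1,6) (2,1) (3,3) (4,5) (5,7) (6,2) (7,4)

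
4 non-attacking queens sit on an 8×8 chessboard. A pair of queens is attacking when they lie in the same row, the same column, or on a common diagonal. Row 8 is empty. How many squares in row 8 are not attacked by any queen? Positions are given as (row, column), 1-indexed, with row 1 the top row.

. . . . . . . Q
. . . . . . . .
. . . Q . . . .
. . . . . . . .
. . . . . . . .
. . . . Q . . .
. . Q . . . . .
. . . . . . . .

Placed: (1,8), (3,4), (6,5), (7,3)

(1,8) attacks row 8 at column 8 and diagonals 1.
(3,4) attacks row 8 at column 4.
(6,5) attacks row 8 at column 5 and diagonals 3, 7.
(7,3) attacks row 8 at column 3 and diagonals 2, 4.
Attacked columns: {1, 2, 3, 4, 5, 7, 8}. Safe: {6}.

1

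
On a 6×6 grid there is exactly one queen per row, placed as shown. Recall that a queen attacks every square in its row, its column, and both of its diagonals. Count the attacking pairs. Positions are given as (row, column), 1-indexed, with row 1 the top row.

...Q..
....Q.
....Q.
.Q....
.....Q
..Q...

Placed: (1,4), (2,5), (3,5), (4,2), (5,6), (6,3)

Same column: (2,5)–(3,5) (column 5).
Same diagonal: (1,4)–(2,5) (|1−2| = |4−5| = 1).
Total attacking pairs: 2.

2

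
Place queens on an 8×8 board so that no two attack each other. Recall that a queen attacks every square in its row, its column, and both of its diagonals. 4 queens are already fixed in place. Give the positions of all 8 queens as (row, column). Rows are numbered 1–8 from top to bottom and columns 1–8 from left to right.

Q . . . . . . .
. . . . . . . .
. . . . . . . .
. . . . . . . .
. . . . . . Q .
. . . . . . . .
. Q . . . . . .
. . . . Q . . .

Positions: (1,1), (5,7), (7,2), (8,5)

(1,1) (2,6) (3,8) (4,3) (5,7) (6,4) (7,2) (8,5)

Row 2: attacked by (1,1)→{1,2}; (5,7)→{4,7}; (7,2)→{2,7}; (8,5)→{5}. Safe: 3, 6, 8. Place at column 6.
Row 3: attacked by (1,1)→{1,3}; (2,6)→{5,6,7}; (5,7)→{5,7}; (7,2)→{2,6}; (8,5)→{5}. Safe: 4, 8. Place at column 8.
Row 4: attacked by (1,1)→{1,4}; (2,6)→{4,6,8}; (3,8)→{7,8}; (5,7)→{6,7,8}; (7,2)→{2,5}; (8,5)→{1,5}. Safe: 3. Place at column 3.
Row 6: attacked by (1,1)→{1,6}; (2,6)→{2,6}; (3,8)→{5,8}; (4,3)→{1,3,5}; (5,7)→{6,7,8}; (7,2)→{1,2,3}; (8,5)→{3,5,7}. Safe: 4. Place at column 4.
Columns [1, 6, 8, 3, 7, 4, 2, 5], r−c [0, -4, -5, 1, -2, 2, 5, 3], r+c [2, 8, 11, 7, 12, 10, 9, 13] are all distinct, so no two queens attack.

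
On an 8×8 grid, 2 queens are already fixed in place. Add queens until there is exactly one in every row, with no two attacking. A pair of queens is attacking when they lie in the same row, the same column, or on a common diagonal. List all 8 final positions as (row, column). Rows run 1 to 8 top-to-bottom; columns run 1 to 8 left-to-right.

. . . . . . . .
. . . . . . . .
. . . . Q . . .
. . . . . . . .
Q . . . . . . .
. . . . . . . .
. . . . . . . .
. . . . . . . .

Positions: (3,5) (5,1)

(1,8) (2,2) (3,5) (4,3) (5,1) (6,7) (7,4) (8,6)

Row 1: attacked by (3,5)→{3,5,7}; (5,1)→{1,5}. Safe: 2, 4, 6, 8. Place at column 8.
Row 2: attacked by (1,8)→{7,8}; (3,5)→{4,5,6}; (5,1)→{1,4}. Safe: 2, 3. Place at column 2.
Row 4: attacked by (1,8)→{5,8}; (2,2)→{2,4}; (3,5)→{4,5,6}; (5,1)→{1,2}. Safe: 3, 7. Place at column 3.
Row 6: attacked by (1,8)→{3,8}; (2,2)→{2,6}; (3,5)→{2,5,8}; (4,3)→{1,3,5}; (5,1)→{1,2}. Safe: 4, 7. Place at column 7.
Row 7: attacked by (1,8)→{2,8}; (2,2)→{2,7}; (3,5)→{1,5}; (4,3)→{3,6}; (5,1)→{1,3}; (6,7)→{6,7,8}. Safe: 4. Place at column 4.
Row 8: attacked by (1,8)→{1,8}; (2,2)→{2,8}; (3,5)→{5}; (4,3)→{3,7}; (5,1)→{1,4}; (6,7)→{5,7}; (7,4)→{3,4,5}. Safe: 6. Place at column 6.
Columns [8, 2, 5, 3, 1, 7, 4, 6], r−c [-7, 0, -2, 1, 4, -1, 3, 2], r+c [9, 4, 8, 7, 6, 13, 11, 14] are all distinct, so no two queens attack.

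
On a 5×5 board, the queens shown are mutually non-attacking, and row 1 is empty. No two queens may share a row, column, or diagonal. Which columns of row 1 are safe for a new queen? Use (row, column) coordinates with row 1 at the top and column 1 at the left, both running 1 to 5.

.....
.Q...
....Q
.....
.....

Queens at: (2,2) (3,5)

columns 4

(2,2) attacks row 1 at column 2 and diagonals 1, 3.
(3,5) attacks row 1 at column 5 and diagonals 3.
Attacked columns: {1, 2, 3, 5}. Safe: {4}.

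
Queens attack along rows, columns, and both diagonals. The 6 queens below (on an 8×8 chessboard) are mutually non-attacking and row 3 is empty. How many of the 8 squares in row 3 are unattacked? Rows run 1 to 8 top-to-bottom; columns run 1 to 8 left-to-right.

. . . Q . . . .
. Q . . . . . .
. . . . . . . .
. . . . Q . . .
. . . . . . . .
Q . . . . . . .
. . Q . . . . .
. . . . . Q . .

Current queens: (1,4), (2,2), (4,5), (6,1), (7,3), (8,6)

1

(1,4) attacks row 3 at column 4 and diagonals 2, 6.
(2,2) attacks row 3 at column 2 and diagonals 1, 3.
(4,5) attacks row 3 at column 5 and diagonals 4, 6.
(6,1) attacks row 3 at column 1 and diagonals 4.
(7,3) attacks row 3 at column 3 and diagonals 7.
(8,6) attacks row 3 at column 6 and diagonals 1.
Attacked columns: {1, 2, 3, 4, 5, 6, 7}. Safe: {8}.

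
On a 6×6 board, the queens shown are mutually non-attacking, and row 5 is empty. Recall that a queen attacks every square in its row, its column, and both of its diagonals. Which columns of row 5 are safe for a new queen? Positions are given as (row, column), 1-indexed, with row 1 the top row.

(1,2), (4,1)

columns 3, 4, 5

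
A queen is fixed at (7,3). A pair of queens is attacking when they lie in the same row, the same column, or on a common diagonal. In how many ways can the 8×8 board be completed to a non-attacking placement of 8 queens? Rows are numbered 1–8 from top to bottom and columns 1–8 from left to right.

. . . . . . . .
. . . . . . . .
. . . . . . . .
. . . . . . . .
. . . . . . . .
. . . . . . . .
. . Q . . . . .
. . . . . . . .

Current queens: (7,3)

Branch on row 1: col 1 → 0; col 2 → 1; col 4 → 6; col 5 → 3; col 6 → 0; col 7 → 3; col 8 → 1.
Sum: 0 + 1 + 6 + 3 + 0 + 3 + 1 = 14.

14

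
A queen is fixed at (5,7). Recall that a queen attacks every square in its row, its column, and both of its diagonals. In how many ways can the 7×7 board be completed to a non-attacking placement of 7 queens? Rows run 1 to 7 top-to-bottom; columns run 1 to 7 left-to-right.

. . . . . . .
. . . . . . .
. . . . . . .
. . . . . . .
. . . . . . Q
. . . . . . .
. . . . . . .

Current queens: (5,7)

Branch on row 1: col 1 → 1; col 2 → 2; col 4 → 0; col 5 → 1; col 6 → 2.
Sum: 1 + 2 + 0 + 1 + 2 = 6.

6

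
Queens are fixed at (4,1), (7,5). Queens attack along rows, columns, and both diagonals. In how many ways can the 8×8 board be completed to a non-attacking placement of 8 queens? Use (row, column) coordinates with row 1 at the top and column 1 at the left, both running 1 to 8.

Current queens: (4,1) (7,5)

3

Branch on row 1: col 2 → 0; col 3 → 1; col 6 → 2; col 7 → 0; col 8 → 0.
Sum: 0 + 1 + 2 + 0 + 0 = 3.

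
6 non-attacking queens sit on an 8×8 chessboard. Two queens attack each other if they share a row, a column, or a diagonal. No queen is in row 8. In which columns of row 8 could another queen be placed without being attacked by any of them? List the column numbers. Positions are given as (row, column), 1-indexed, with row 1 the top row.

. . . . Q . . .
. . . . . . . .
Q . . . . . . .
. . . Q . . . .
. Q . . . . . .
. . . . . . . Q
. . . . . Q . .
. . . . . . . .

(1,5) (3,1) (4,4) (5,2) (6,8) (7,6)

columns 3

(1,5) attacks row 8 at column 5.
(3,1) attacks row 8 at column 1 and diagonals 6.
(4,4) attacks row 8 at column 4 and diagonals 8.
(5,2) attacks row 8 at column 2 and diagonals 5.
(6,8) attacks row 8 at column 8 and diagonals 6.
(7,6) attacks row 8 at column 6 and diagonals 5, 7.
Attacked columns: {1, 2, 4, 5, 6, 7, 8}. Safe: {3}.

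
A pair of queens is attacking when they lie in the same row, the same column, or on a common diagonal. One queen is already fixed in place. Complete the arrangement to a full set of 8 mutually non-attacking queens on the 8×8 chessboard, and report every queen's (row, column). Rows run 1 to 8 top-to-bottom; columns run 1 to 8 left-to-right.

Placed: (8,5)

Row 1: attacked by (8,5)→{5}. Safe: 1, 2, 3, 4, 6, 7, 8. Place at column 3.
Row 2: attacked by (1,3)→{2,3,4}; (8,5)→{5}. Safe: 1, 6, 7, 8. Place at column 8.
Row 3: attacked by (1,3)→{1,3,5}; (2,8)→{7,8}; (8,5)→{5}. Safe: 2, 4, 6. Place at column 4.
Row 4: attacked by (1,3)→{3,6}; (2,8)→{6,8}; (3,4)→{3,4,5}; (8,5)→{1,5}. Safe: 2, 7. Place at column 7.
Row 5: attacked by (1,3)→{3,7}; (2,8)→{5,8}; (3,4)→{2,4,6}; (4,7)→{6,7,8}; (8,5)→{2,5,8}. Safe: 1. Place at column 1.
Row 6: attacked by (1,3)→{3,8}; (2,8)→{4,8}; (3,4)→{1,4,7}; (4,7)→{5,7}; (5,1)→{1,2}; (8,5)→{3,5,7}. Safe: 6. Place at column 6.
Row 7: attacked by (1,3)→{3}; (2,8)→{3,8}; (3,4)→{4,8}; (4,7)→{4,7}; (5,1)→{1,3}; (6,6)→{5,6,7}; (8,5)→{4,5,6}. Safe: 2. Place at column 2.
Columns [3, 8, 4, 7, 1, 6, 2, 5], r−c [-2, -6, -1, -3, 4, 0, 5, 3], r+c [4, 10, 7, 11, 6, 12, 9, 13] are all distinct, so no two queens attack.

(1,3) (2,8) (3,4) (4,7) (5,1) (6,6) (7,2) (8,5)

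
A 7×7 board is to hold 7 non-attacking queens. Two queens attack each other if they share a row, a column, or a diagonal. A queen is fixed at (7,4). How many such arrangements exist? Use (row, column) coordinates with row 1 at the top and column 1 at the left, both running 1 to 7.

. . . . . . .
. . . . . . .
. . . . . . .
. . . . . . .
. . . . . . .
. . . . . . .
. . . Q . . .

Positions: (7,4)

Branch on row 1: col 1 → 1; col 2 → 1; col 3 → 1; col 5 → 1; col 6 → 1; col 7 → 1.
Sum: 1 + 1 + 1 + 1 + 1 + 1 = 6.

6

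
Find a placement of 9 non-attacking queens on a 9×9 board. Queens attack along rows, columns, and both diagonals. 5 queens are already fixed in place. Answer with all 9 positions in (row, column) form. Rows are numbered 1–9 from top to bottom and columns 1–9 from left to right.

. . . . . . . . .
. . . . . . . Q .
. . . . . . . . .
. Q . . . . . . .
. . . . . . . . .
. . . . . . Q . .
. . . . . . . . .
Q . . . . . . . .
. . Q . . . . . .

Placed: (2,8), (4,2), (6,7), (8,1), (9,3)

Row 1: attacked by (2,8)→{7,8,9}; (4,2)→{2,5}; (6,7)→{2,7}; (8,1)→{1,8}; (9,3)→{3}. Safe: 4, 6. Place at column 6.
Row 3: attacked by (1,6)→{4,6,8}; (2,8)→{7,8,9}; (4,2)→{1,2,3}; (6,7)→{4,7}; (8,1)→{1,6}; (9,3)→{3,9}. Safe: 5. Place at column 5.
Row 5: attacked by (1,6)→{2,6}; (2,8)→{5,8}; (3,5)→{3,5,7}; (4,2)→{1,2,3}; (6,7)→{6,7,8}; (8,1)→{1,4}; (9,3)→{3,7}. Safe: 9. Place at column 9.
Row 7: attacked by (1,6)→{6}; (2,8)→{3,8}; (3,5)→{1,5,9}; (4,2)→{2,5}; (5,9)→{7,9}; (6,7)→{6,7,8}; (8,1)→{1,2}; (9,3)→{1,3,5}. Safe: 4. Place at column 4.
Columns [6, 8, 5, 2, 9, 7, 4, 1, 3], r−c [-5, -6, -2, 2, -4, -1, 3, 7, 6], r+c [7, 10, 8, 6, 14, 13, 11, 9, 12] are all distinct, so no two queens attack.

(1,6) (2,8) (3,5) (4,2) (5,9) (6,7) (7,4) (8,1) (9,3)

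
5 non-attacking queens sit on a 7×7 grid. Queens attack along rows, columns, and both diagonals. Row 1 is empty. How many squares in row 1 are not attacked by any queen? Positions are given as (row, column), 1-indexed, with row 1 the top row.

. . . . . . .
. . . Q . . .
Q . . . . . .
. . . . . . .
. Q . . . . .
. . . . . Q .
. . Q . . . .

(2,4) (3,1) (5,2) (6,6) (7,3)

(2,4) attacks row 1 at column 4 and diagonals 3, 5.
(3,1) attacks row 1 at column 1 and diagonals 3.
(5,2) attacks row 1 at column 2 and diagonals 6.
(6,6) attacks row 1 at column 6 and diagonals 1.
(7,3) attacks row 1 at column 3.
Attacked columns: {1, 2, 3, 4, 5, 6}. Safe: {7}.

1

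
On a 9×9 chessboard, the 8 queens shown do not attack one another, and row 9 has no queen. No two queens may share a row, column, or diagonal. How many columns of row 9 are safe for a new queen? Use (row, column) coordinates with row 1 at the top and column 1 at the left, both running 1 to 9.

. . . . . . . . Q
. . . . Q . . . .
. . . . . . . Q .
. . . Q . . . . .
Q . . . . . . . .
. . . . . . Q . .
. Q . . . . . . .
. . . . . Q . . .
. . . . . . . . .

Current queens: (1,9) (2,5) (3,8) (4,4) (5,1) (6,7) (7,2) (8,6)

1

(1,9) attacks row 9 at column 9 and diagonals 1.
(2,5) attacks row 9 at column 5.
(3,8) attacks row 9 at column 8 and diagonals 2.
(4,4) attacks row 9 at column 4 and diagonals 9.
(5,1) attacks row 9 at column 1 and diagonals 5.
(6,7) attacks row 9 at column 7 and diagonals 4.
(7,2) attacks row 9 at column 2 and diagonals 4.
(8,6) attacks row 9 at column 6 and diagonals 5, 7.
Attacked columns: {1, 2, 4, 5, 6, 7, 8, 9}. Safe: {3}.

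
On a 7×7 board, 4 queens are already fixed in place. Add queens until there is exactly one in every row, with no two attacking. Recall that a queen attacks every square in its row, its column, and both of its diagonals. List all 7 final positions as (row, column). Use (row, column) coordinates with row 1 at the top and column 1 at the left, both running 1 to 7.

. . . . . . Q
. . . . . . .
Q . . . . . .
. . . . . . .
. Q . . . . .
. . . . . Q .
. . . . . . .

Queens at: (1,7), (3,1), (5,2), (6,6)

Row 2: attacked by (1,7)→{6,7}; (3,1)→{1,2}; (5,2)→{2,5}; (6,6)→{2,6}. Safe: 3, 4. Place at column 4.
Row 4: attacked by (1,7)→{4,7}; (2,4)→{2,4,6}; (3,1)→{1,2}; (5,2)→{1,2,3}; (6,6)→{4,6}. Safe: 5. Place at column 5.
Row 7: attacked by (1,7)→{1,7}; (2,4)→{4}; (3,1)→{1,5}; (4,5)→{2,5}; (5,2)→{2,4}; (6,6)→{5,6,7}. Safe: 3. Place at column 3.
Columns [7, 4, 1, 5, 2, 6, 3], r−c [-6, -2, 2, -1, 3, 0, 4], r+c [8, 6, 4, 9, 7, 12, 10] are all distinct, so no two queens attack.

(1,7) (2,4) (3,1) (4,5) (5,2) (6,6) (7,3)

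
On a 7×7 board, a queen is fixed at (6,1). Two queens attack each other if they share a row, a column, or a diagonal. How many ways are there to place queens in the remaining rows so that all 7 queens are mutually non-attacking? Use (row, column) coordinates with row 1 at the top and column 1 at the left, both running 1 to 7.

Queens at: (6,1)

7

Branch on row 1: col 2 → 1; col 3 → 1; col 4 → 2; col 5 → 2; col 7 → 1.
Sum: 1 + 1 + 2 + 2 + 1 = 7.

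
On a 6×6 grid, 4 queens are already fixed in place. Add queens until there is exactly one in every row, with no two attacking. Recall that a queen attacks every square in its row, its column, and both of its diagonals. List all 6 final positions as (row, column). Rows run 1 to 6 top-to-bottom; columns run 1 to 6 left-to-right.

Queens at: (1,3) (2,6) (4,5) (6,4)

Row 3: attacked by (1,3)→{1,3,5}; (2,6)→{5,6}; (4,5)→{4,5,6}; (6,4)→{1,4}. Safe: 2. Place at column 2.
Row 5: attacked by (1,3)→{3}; (2,6)→{3,6}; (3,2)→{2,4}; (4,5)→{4,5,6}; (6,4)→{3,4,5}. Safe: 1. Place at column 1.
Columns [3, 6, 2, 5, 1, 4], r−c [-2, -4, 1, -1, 4, 2], r+c [4, 8, 5, 9, 6, 10] are all distinct, so no two queens attack.

(1,3) (2,6) (3,2) (4,5) (5,1) (6,4)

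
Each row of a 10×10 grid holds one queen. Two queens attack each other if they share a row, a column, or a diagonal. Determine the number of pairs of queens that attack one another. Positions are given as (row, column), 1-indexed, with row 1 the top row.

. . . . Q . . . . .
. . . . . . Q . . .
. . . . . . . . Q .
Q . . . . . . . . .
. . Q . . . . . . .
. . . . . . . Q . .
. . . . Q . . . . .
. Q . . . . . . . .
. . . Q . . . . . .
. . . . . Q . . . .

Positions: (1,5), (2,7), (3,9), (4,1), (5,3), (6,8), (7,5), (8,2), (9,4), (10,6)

3

Same column: (1,5)–(7,5) (column 5).
Same diagonal: (3,9)–(7,5) (|3−7| = |9−5| = 4); (5,3)–(7,5) (|5−7| = |3−5| = 2).
Total attacking pairs: 3.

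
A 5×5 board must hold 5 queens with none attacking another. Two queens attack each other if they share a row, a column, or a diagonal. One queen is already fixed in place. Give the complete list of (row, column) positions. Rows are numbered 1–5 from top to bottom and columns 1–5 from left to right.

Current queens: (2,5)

(1,3) (2,5) (3,2) (4,4) (5,1)

Row 1: attacked by (2,5)→{4,5}. Safe: 1, 2, 3. Place at column 3.
Row 3: attacked by (1,3)→{1,3,5}; (2,5)→{4,5}. Safe: 2. Place at column 2.
Row 4: attacked by (1,3)→{3}; (2,5)→{3,5}; (3,2)→{1,2,3}. Safe: 4. Place at column 4.
Row 5: attacked by (1,3)→{3}; (2,5)→{2,5}; (3,2)→{2,4}; (4,4)→{3,4,5}. Safe: 1. Place at column 1.
Columns [3, 5, 2, 4, 1], r−c [-2, -3, 1, 0, 4], r+c [4, 7, 5, 8, 6] are all distinct, so no two queens attack.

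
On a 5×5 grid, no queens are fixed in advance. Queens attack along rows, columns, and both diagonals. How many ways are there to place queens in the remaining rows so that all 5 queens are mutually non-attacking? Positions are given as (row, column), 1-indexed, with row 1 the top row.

10

Branch on row 1: col 1 → 2; col 2 → 2; col 3 → 2; col 4 → 2; col 5 → 2.
Sum: 2 + 2 + 2 + 2 + 2 = 10.
(This is the classic 5-queens count.)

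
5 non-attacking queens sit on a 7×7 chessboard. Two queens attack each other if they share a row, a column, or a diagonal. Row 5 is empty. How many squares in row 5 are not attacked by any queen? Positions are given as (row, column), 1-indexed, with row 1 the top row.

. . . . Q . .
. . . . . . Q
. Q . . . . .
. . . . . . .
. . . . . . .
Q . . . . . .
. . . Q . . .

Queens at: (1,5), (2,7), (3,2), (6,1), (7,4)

(1,5) attacks row 5 at column 5 and diagonals 1.
(2,7) attacks row 5 at column 7 and diagonals 4.
(3,2) attacks row 5 at column 2 and diagonals 4.
(6,1) attacks row 5 at column 1 and diagonals 2.
(7,4) attacks row 5 at column 4 and diagonals 2, 6.
Attacked columns: {1, 2, 4, 5, 6, 7}. Safe: {3}.

1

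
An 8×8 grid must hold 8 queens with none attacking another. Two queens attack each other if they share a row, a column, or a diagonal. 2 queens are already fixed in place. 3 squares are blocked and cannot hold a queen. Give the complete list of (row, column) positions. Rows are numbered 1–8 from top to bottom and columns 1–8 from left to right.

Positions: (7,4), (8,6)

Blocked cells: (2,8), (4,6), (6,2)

(1,3) (2,5) (3,2) (4,8) (5,1) (6,7) (7,4) (8,6)

Row 1: attacked by (7,4)→{4}; (8,6)→{6}. Safe: 1, 2, 3, 5, 7, 8. Place at column 3.
Row 2: attacked by (1,3)→{2,3,4}; (7,4)→{4}; (8,6)→{6}. Blocked: 8. Safe: 1, 5, 7. Place at column 5.
Row 3: attacked by (1,3)→{1,3,5}; (2,5)→{4,5,6}; (7,4)→{4,8}; (8,6)→{1,6}. Safe: 2, 7. Place at column 2.
Row 4: attacked by (1,3)→{3,6}; (2,5)→{3,5,7}; (3,2)→{1,2,3}; (7,4)→{1,4,7}; (8,6)→{2,6}. Blocked: 6. Safe: 8. Place at column 8.
Row 5: attacked by (1,3)→{3,7}; (2,5)→{2,5,8}; (3,2)→{2,4}; (4,8)→{7,8}; (7,4)→{2,4,6}; (8,6)→{3,6}. Safe: 1. Place at column 1.
Row 6: attacked by (1,3)→{3,8}; (2,5)→{1,5}; (3,2)→{2,5}; (4,8)→{6,8}; (5,1)→{1,2}; (7,4)→{3,4,5}; (8,6)→{4,6,8}. Blocked: 2. Safe: 7. Place at column 7.
Columns [3, 5, 2, 8, 1, 7, 4, 6], r−c [-2, -3, 1, -4, 4, -1, 3, 2], r+c [4, 7, 5, 12, 6, 13, 11, 14] are all distinct, so no two queens attack.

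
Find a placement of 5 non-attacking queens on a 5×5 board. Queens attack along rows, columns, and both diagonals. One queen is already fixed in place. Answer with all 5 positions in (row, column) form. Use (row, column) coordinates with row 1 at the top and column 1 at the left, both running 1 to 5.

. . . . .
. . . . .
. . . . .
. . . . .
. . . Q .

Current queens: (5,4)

(1,2) (2,5) (3,3) (4,1) (5,4)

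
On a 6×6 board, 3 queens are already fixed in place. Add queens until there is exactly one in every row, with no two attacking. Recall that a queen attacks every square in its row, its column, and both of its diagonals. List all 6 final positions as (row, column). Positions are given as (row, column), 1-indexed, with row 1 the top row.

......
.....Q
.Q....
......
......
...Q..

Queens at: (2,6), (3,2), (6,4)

(1,3) (2,6) (3,2) (4,5) (5,1) (6,4)

Row 1: attacked by (2,6)→{5,6}; (3,2)→{2,4}; (6,4)→{4}. Safe: 1, 3. Place at column 3.
Row 4: attacked by (1,3)→{3,6}; (2,6)→{4,6}; (3,2)→{1,2,3}; (6,4)→{2,4,6}. Safe: 5. Place at column 5.
Row 5: attacked by (1,3)→{3}; (2,6)→{3,6}; (3,2)→{2,4}; (4,5)→{4,5,6}; (6,4)→{3,4,5}. Safe: 1. Place at column 1.
Columns [3, 6, 2, 5, 1, 4], r−c [-2, -4, 1, -1, 4, 2], r+c [4, 8, 5, 9, 6, 10] are all distinct, so no two queens attack.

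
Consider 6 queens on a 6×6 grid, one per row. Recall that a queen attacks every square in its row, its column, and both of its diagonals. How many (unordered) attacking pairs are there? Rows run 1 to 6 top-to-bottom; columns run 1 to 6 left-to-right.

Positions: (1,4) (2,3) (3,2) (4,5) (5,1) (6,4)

5

Same column: (1,4)–(6,4) (column 4).
Same diagonal: (1,4)–(2,3) (|1−2| = |4−3| = 1); (1,4)–(3,2) (|1−3| = |4−2| = 2); (2,3)–(3,2) (|2−3| = |3−2| = 1); (2,3)–(4,5) (|2−4| = |3−5| = 2).
Total attacking pairs: 5.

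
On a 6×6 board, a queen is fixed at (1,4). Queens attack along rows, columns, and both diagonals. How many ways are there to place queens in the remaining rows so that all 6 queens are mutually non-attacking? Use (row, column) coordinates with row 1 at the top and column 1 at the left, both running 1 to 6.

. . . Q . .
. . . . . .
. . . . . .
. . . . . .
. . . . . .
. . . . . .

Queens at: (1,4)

1

Branch on row 2: col 1 → 1; col 2 → 0; col 6 → 0.
Sum: 1 + 0 + 0 = 1.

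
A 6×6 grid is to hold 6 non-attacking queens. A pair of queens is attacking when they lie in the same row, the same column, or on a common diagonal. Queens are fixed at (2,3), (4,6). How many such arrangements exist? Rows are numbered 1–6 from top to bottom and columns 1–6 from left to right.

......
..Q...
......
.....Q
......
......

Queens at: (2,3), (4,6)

1

Branch on row 1: col 1 → 0; col 5 → 1.
Sum: 0 + 1 = 1.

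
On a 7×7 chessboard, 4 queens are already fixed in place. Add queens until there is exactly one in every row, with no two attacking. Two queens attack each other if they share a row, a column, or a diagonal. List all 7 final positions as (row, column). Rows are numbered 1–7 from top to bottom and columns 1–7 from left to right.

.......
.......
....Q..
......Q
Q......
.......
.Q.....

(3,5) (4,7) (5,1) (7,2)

(1,6) (2,3) (3,5) (4,7) (5,1) (6,4) (7,2)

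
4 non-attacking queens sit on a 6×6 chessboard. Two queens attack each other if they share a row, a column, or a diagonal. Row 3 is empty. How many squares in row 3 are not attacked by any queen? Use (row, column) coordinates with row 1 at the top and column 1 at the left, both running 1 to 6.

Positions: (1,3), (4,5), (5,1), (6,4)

1

(1,3) attacks row 3 at column 3 and diagonals 1, 5.
(4,5) attacks row 3 at column 5 and diagonals 4, 6.
(5,1) attacks row 3 at column 1 and diagonals 3.
(6,4) attacks row 3 at column 4 and diagonals 1.
Attacked columns: {1, 3, 4, 5, 6}. Safe: {2}.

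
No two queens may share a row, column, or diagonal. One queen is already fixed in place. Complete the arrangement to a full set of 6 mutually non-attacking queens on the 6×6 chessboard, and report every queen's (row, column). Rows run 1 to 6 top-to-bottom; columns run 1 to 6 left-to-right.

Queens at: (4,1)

Row 1: attacked by (4,1)→{1,4}. Safe: 2, 3, 5, 6. Place at column 2.
Row 2: attacked by (1,2)→{1,2,3}; (4,1)→{1,3}. Safe: 4, 5, 6. Place at column 4.
Row 3: attacked by (1,2)→{2,4}; (2,4)→{3,4,5}; (4,1)→{1,2}. Safe: 6. Place at column 6.
Row 5: attacked by (1,2)→{2,6}; (2,4)→{1,4}; (3,6)→{4,6}; (4,1)→{1,2}. Safe: 3, 5. Place at column 3.
Row 6: attacked by (1,2)→{2}; (2,4)→{4}; (3,6)→{3,6}; (4,1)→{1,3}; (5,3)→{2,3,4}. Safe: 5. Place at column 5.
Columns [2, 4, 6, 1, 3, 5], r−c [-1, -2, -3, 3, 2, 1], r+c [3, 6, 9, 5, 8, 11] are all distinct, so no two queens attack.

(1,2) (2,4) (3,6) (4,1) (5,3) (6,5)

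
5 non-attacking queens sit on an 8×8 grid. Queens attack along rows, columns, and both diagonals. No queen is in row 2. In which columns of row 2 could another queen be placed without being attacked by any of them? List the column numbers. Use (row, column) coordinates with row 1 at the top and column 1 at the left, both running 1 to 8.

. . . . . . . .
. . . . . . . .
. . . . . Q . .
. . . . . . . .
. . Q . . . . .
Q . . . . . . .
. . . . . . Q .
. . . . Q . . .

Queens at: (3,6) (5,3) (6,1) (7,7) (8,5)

(3,6) attacks row 2 at column 6 and diagonals 5, 7.
(5,3) attacks row 2 at column 3 and diagonals 6.
(6,1) attacks row 2 at column 1 and diagonals 5.
(7,7) attacks row 2 at column 7 and diagonals 2.
(8,5) attacks row 2 at column 5.
Attacked columns: {1, 2, 3, 5, 6, 7}. Safe: {4, 8}.

columns 4, 8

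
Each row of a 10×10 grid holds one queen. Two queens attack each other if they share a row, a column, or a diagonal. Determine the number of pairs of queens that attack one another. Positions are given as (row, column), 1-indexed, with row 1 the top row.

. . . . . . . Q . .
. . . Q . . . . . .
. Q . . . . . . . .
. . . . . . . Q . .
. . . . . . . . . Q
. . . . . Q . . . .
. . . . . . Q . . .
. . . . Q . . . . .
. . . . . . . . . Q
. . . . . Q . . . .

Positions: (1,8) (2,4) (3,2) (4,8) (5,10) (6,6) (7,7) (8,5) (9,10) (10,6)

5

Same column: (1,8)–(4,8) (column 8); (5,10)–(9,10) (column 10); (6,6)–(10,6) (column 6).
Same diagonal: (4,8)–(6,6) (|4−6| = |8−6| = 2); (6,6)–(7,7) (|6−7| = |6−7| = 1).
Total attacking pairs: 5.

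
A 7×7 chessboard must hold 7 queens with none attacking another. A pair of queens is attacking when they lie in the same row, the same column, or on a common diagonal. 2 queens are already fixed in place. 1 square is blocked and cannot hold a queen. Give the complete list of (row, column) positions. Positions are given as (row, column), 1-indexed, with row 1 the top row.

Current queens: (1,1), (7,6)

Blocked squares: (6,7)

(1,1) (2,3) (3,5) (4,7) (5,2) (6,4) (7,6)

Row 2: attacked by (1,1)→{1,2}; (7,6)→{1,6}. Safe: 3, 4, 5, 7. Place at column 3.
Row 3: attacked by (1,1)→{1,3}; (2,3)→{2,3,4}; (7,6)→{2,6}. Safe: 5, 7. Place at column 5.
Row 4: attacked by (1,1)→{1,4}; (2,3)→{1,3,5}; (3,5)→{4,5,6}; (7,6)→{3,6}. Safe: 2, 7. Place at column 7.
Row 5: attacked by (1,1)→{1,5}; (2,3)→{3,6}; (3,5)→{3,5,7}; (4,7)→{6,7}; (7,6)→{4,6}. Safe: 2. Place at column 2.
Row 6: attacked by (1,1)→{1,6}; (2,3)→{3,7}; (3,5)→{2,5}; (4,7)→{5,7}; (5,2)→{1,2,3}; (7,6)→{5,6,7}. Blocked: 7. Safe: 4. Place at column 4.
Columns [1, 3, 5, 7, 2, 4, 6], r−c [0, -1, -2, -3, 3, 2, 1], r+c [2, 5, 8, 11, 7, 10, 13] are all distinct, so no two queens attack.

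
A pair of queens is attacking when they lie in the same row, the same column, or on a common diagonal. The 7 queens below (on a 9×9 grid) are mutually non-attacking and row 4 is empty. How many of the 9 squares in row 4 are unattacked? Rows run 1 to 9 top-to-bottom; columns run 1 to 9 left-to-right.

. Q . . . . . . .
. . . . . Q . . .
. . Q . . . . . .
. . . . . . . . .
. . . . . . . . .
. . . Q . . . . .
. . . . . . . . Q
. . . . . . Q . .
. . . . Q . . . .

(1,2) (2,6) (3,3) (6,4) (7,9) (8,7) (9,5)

1

(1,2) attacks row 4 at column 2 and diagonals 5.
(2,6) attacks row 4 at column 6 and diagonals 4, 8.
(3,3) attacks row 4 at column 3 and diagonals 2, 4.
(6,4) attacks row 4 at column 4 and diagonals 2, 6.
(7,9) attacks row 4 at column 9 and diagonals 6.
(8,7) attacks row 4 at column 7 and diagonals 3.
(9,5) attacks row 4 at column 5.
Attacked columns: {2, 3, 4, 5, 6, 7, 8, 9}. Safe: {1}.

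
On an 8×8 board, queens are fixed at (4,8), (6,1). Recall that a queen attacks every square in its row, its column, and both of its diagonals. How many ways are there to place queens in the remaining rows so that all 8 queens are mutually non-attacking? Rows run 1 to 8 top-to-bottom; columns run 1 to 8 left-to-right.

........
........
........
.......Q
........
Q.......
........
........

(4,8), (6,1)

Branch on row 1: col 2 → 1; col 3 → 1; col 4 → 1; col 7 → 1.
Sum: 1 + 1 + 1 + 1 = 4.

4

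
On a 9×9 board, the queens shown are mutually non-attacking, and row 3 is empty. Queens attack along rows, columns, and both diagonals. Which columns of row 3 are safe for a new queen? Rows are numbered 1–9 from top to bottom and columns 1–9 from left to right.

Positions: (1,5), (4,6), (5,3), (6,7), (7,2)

(1,5) attacks row 3 at column 5 and diagonals 3, 7.
(4,6) attacks row 3 at column 6 and diagonals 5, 7.
(5,3) attacks row 3 at column 3 and diagonals 1, 5.
(6,7) attacks row 3 at column 7 and diagonals 4.
(7,2) attacks row 3 at column 2 and diagonals 6.
Attacked columns: {1, 2, 3, 4, 5, 6, 7}. Safe: {8, 9}.

columns 8, 9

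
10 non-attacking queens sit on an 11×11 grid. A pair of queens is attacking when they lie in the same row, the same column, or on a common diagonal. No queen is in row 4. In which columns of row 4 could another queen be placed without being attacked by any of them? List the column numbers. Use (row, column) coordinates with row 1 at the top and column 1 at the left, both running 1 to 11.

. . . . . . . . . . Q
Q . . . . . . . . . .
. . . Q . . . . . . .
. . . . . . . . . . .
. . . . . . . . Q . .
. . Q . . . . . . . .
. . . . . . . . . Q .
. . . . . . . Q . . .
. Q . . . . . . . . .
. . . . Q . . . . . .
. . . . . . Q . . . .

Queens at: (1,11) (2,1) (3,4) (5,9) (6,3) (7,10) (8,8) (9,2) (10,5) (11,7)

columns 6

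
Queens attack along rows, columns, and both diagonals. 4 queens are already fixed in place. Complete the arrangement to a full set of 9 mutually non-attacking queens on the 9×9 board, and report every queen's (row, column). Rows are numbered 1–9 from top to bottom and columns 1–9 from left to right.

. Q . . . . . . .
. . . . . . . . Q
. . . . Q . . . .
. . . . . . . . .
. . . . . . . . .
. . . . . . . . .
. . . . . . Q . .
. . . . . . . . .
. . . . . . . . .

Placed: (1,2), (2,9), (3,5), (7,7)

(1,2) (2,9) (3,5) (4,3) (5,8) (6,4) (7,7) (8,1) (9,6)

Row 4: attacked by (1,2)→{2,5}; (2,9)→{7,9}; (3,5)→{4,5,6}; (7,7)→{4,7}. Safe: 1, 3, 8. Place at column 3.
Row 5: attacked by (1,2)→{2,6}; (2,9)→{6,9}; (3,5)→{3,5,7}; (4,3)→{2,3,4}; (7,7)→{5,7,9}. Safe: 1, 8. Place at column 8.
Row 6: attacked by (1,2)→{2,7}; (2,9)→{5,9}; (3,5)→{2,5,8}; (4,3)→{1,3,5}; (5,8)→{7,8,9}; (7,7)→{6,7,8}. Safe: 4. Place at column 4.
Row 8: attacked by (1,2)→{2,9}; (2,9)→{3,9}; (3,5)→{5}; (4,3)→{3,7}; (5,8)→{5,8}; (6,4)→{2,4,6}; (7,7)→{6,7,8}. Safe: 1. Place at column 1.
Row 9: attacked by (1,2)→{2}; (2,9)→{2,9}; (3,5)→{5}; (4,3)→{3,8}; (5,8)→{4,8}; (6,4)→{1,4,7}; (7,7)→{5,7,9}; (8,1)→{1,2}. Safe: 6. Place at column 6.
Columns [2, 9, 5, 3, 8, 4, 7, 1, 6], r−c [-1, -7, -2, 1, -3, 2, 0, 7, 3], r+c [3, 11, 8, 7, 13, 10, 14, 9, 15] are all distinct, so no two queens attack.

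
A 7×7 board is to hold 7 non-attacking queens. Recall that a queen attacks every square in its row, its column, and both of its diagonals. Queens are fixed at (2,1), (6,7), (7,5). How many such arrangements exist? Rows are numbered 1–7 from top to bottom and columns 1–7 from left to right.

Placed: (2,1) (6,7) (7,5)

2

Branch on row 1: col 3 → 1; col 4 → 1; col 6 → 0.
Sum: 1 + 1 + 0 = 2.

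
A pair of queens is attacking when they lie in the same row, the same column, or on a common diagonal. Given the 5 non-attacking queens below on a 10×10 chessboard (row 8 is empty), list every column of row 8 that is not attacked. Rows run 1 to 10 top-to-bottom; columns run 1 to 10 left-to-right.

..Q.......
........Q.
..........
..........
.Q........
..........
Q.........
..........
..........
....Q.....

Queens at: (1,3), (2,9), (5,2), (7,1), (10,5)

(1,3) attacks row 8 at column 3 and diagonals 10.
(2,9) attacks row 8 at column 9 and diagonals 3.
(5,2) attacks row 8 at column 2 and diagonals 5.
(7,1) attacks row 8 at column 1 and diagonals 2.
(10,5) attacks row 8 at column 5 and diagonals 3, 7.
Attacked columns: {1, 2, 3, 5, 7, 9, 10}. Safe: {4, 6, 8}.

columns 4, 6, 8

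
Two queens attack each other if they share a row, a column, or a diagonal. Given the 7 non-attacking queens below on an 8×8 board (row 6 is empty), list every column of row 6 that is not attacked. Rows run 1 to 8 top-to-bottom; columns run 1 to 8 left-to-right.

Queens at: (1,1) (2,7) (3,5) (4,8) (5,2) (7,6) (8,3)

columns 4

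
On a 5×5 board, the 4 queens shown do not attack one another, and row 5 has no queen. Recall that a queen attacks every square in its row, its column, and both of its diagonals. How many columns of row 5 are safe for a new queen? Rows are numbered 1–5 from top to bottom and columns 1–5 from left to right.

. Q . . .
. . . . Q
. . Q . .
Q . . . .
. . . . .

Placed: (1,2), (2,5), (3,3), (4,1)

1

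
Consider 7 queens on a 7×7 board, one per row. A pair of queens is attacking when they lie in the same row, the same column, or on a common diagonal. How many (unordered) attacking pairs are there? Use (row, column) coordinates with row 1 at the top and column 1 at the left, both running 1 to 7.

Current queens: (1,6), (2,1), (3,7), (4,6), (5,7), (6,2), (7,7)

Same column: (1,6)–(4,6) (column 6); (3,7)–(5,7) (column 7); (3,7)–(7,7) (column 7); (5,7)–(7,7) (column 7).
Same diagonal: (3,7)–(4,6) (|3−4| = |7−6| = 1); (4,6)–(5,7) (|4−5| = |6−7| = 1).
Total attacking pairs: 6.

6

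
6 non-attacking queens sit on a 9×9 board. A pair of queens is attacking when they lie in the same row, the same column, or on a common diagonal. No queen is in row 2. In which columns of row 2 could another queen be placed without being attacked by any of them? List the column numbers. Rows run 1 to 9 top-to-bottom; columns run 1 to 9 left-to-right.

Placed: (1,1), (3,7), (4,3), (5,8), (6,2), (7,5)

(1,1) attacks row 2 at column 1 and diagonals 2.
(3,7) attacks row 2 at column 7 and diagonals 6, 8.
(4,3) attacks row 2 at column 3 and diagonals 1, 5.
(5,8) attacks row 2 at column 8 and diagonals 5.
(6,2) attacks row 2 at column 2 and diagonals 6.
(7,5) attacks row 2 at column 5.
Attacked columns: {1, 2, 3, 5, 6, 7, 8}. Safe: {4, 9}.

columns 4, 9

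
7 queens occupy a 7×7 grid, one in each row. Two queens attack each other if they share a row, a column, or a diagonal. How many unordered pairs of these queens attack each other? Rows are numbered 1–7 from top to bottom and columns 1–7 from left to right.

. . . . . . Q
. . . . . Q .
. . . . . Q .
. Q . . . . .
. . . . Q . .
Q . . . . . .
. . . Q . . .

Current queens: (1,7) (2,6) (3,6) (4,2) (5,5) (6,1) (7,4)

2

Same column: (2,6)–(3,6) (column 6).
Same diagonal: (1,7)–(2,6) (|1−2| = |7−6| = 1).
Total attacking pairs: 2.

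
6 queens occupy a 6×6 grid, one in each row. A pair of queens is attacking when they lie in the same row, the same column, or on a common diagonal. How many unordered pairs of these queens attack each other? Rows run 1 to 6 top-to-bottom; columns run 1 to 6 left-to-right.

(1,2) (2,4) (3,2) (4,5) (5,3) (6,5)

Same column: (1,2)–(3,2) (column 2); (4,5)–(6,5) (column 5).
Same diagonal: (1,2)–(4,5) (|1−4| = |2−5| = 3); (3,2)–(6,5) (|3−6| = |2−5| = 3).
Total attacking pairs: 4.

4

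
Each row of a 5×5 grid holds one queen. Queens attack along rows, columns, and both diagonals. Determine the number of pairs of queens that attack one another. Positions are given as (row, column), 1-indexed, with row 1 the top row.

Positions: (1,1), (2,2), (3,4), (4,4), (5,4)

6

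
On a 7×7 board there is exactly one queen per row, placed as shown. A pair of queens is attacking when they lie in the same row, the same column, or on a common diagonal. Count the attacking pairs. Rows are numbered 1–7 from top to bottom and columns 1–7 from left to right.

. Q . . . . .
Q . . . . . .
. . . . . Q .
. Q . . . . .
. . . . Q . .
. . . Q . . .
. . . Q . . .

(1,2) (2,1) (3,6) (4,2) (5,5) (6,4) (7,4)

5

Same column: (1,2)–(4,2) (column 2); (6,4)–(7,4) (column 4).
Same diagonal: (1,2)–(2,1) (|1−2| = |2−1| = 1); (4,2)–(6,4) (|4−6| = |2−4| = 2); (5,5)–(6,4) (|5−6| = |5−4| = 1).
Total attacking pairs: 5.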